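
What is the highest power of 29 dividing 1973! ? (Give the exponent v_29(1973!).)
v_29(1973!) = 70

Legendre's formula: v_p(n!) = Σ_{k ≥ 1} ⌊n / p^k⌋. For p = 29, n = 1973, the terms are:
  ⌊1973/29^1⌋ = ⌊1973/29⌋ = 68
  ⌊1973/29^2⌋ = ⌊1973/841⌋ = 2
(the next term ⌊1973/29^3⌋ = 0, terminating the sum). Summing: v_29(1973!) = 68 + 2 = 70.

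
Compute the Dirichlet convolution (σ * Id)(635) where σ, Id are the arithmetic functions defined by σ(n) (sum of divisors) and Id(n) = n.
(σ * Id)(635) = 2805

Divisors of 635: [1, 5, 127, 635]. For each d | 635:
  d = 1: σ(1) · Id(635/1) = 1 · 635 = 635
  d = 5: σ(5) · Id(635/5) = 6 · 127 = 762
  d = 127: σ(127) · Id(635/127) = 128 · 5 = 640
  d = 635: σ(635) · Id(635/635) = 768 · 1 = 768
Summing: (σ * Id)(635) = 635 + 762 + 640 + 768 = 2805.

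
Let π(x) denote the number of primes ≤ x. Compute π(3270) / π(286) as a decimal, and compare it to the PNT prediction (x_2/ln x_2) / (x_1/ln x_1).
π(3270)/π(286) = 461/61 ≈ 7.5574;  PNT prediction ≈ 7.9911.

π(286) = 61 and π(3270) = 461, so π(3270)/π(286) ≈ 7.5574. The PNT-predicted ratio is (3270/ln(3270)) / (286/ln(286)) ≈ 7.9911. The two agree to within a few percent, as expected.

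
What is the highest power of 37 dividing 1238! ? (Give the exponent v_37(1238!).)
v_37(1238!) = 33

Legendre's formula: v_p(n!) = Σ_{k ≥ 1} ⌊n / p^k⌋. For p = 37, n = 1238, the terms are:
  ⌊1238/37^1⌋ = ⌊1238/37⌋ = 33
(the next term ⌊1238/37^2⌋ = 0, terminating the sum). Summing: v_37(1238!) = 33 = 33.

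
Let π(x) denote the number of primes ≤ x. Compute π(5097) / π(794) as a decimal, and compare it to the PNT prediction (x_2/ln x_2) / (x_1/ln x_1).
π(5097)/π(794) = 680/138 ≈ 4.9275;  PNT prediction ≈ 5.0212.

π(794) = 138 and π(5097) = 680, so π(5097)/π(794) ≈ 4.9275. The PNT-predicted ratio is (5097/ln(5097)) / (794/ln(794)) ≈ 5.0212. The two agree to within a few percent, as expected.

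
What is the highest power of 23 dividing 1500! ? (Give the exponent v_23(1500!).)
v_23(1500!) = 67

Legendre's formula: v_p(n!) = Σ_{k ≥ 1} ⌊n / p^k⌋. For p = 23, n = 1500, the terms are:
  ⌊1500/23^1⌋ = ⌊1500/23⌋ = 65
  ⌊1500/23^2⌋ = ⌊1500/529⌋ = 2
(the next term ⌊1500/23^3⌋ = 0, terminating the sum). Summing: v_23(1500!) = 65 + 2 = 67.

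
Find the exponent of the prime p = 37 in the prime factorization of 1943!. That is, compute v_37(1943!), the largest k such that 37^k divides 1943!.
v_37(1943!) = 53

Legendre's formula: v_p(n!) = Σ_{k ≥ 1} ⌊n / p^k⌋. For p = 37, n = 1943, the terms are:
  ⌊1943/37^1⌋ = ⌊1943/37⌋ = 52
  ⌊1943/37^2⌋ = ⌊1943/1369⌋ = 1
(the next term ⌊1943/37^3⌋ = 0, terminating the sum). Summing: v_37(1943!) = 52 + 1 = 53.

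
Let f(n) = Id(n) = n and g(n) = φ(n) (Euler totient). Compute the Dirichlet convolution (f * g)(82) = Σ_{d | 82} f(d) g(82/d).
(Id * φ)(82) = 243

Divisors of 82: [1, 2, 41, 82]. For each d | 82:
  d = 1: Id(1) · φ(82/1) = 1 · 40 = 40
  d = 2: Id(2) · φ(82/2) = 2 · 40 = 80
  d = 41: Id(41) · φ(82/41) = 41 · 1 = 41
  d = 82: Id(82) · φ(82/82) = 82 · 1 = 82
Summing: (Id * φ)(82) = 40 + 80 + 41 + 82 = 243.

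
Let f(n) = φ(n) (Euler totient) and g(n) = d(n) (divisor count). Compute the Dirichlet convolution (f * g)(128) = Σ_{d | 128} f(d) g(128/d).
(φ * d)(128) = 255

Divisors of 128: [1, 2, 4, 8, 16, 32, 64, 128]. For each d | 128:
  d = 1: φ(1) · d(128/1) = 1 · 8 = 8
  d = 2: φ(2) · d(128/2) = 1 · 7 = 7
  d = 4: φ(4) · d(128/4) = 2 · 6 = 12
  d = 8: φ(8) · d(128/8) = 4 · 5 = 20
  d = 16: φ(16) · d(128/16) = 8 · 4 = 32
  d = 32: φ(32) · d(128/32) = 16 · 3 = 48
  d = 64: φ(64) · d(128/64) = 32 · 2 = 64
  d = 128: φ(128) · d(128/128) = 64 · 1 = 64
Summing: (φ * d)(128) = 8 + 7 + 12 + 20 + 32 + 48 + 64 + 64 = 255.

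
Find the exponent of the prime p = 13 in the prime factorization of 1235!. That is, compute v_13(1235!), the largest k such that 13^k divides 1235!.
v_13(1235!) = 102

Legendre's formula: v_p(n!) = Σ_{k ≥ 1} ⌊n / p^k⌋. For p = 13, n = 1235, the terms are:
  ⌊1235/13^1⌋ = ⌊1235/13⌋ = 95
  ⌊1235/13^2⌋ = ⌊1235/169⌋ = 7
(the next term ⌊1235/13^3⌋ = 0, terminating the sum). Summing: v_13(1235!) = 95 + 7 = 102.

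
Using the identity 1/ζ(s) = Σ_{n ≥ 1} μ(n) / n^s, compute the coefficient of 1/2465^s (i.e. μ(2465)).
μ(2465) = -1

Factor n = 2465 = 5 · 17 · 29. μ(n) = 0 if any exponent ≥ 2 (not squarefree); otherwise μ(n) = (−1)^{ω(n)} where ω(n) is the number of distinct prime factors. Applying: μ(2465) = -1.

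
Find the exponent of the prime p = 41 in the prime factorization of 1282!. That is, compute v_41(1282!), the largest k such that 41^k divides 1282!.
v_41(1282!) = 31

Legendre's formula: v_p(n!) = Σ_{k ≥ 1} ⌊n / p^k⌋. For p = 41, n = 1282, the terms are:
  ⌊1282/41^1⌋ = ⌊1282/41⌋ = 31
(the next term ⌊1282/41^2⌋ = 0, terminating the sum). Summing: v_41(1282!) = 31 = 31.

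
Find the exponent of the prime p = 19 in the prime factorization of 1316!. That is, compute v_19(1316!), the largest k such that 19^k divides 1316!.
v_19(1316!) = 72

Legendre's formula: v_p(n!) = Σ_{k ≥ 1} ⌊n / p^k⌋. For p = 19, n = 1316, the terms are:
  ⌊1316/19^1⌋ = ⌊1316/19⌋ = 69
  ⌊1316/19^2⌋ = ⌊1316/361⌋ = 3
(the next term ⌊1316/19^3⌋ = 0, terminating the sum). Summing: v_19(1316!) = 69 + 3 = 72.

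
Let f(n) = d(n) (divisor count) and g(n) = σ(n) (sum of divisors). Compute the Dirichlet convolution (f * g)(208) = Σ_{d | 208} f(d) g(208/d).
(d * σ)(208) = 1584

Divisors of 208: [1, 2, 4, 8, 13, 16, 26, 52, 104, 208]. For each d | 208:
  d = 1: d(1) · σ(208/1) = 1 · 434 = 434
  d = 2: d(2) · σ(208/2) = 2 · 210 = 420
  d = 4: d(4) · σ(208/4) = 3 · 98 = 294
  d = 8: d(8) · σ(208/8) = 4 · 42 = 168
  d = 13: d(13) · σ(208/13) = 2 · 31 = 62
  d = 16: d(16) · σ(208/16) = 5 · 14 = 70
  d = 26: d(26) · σ(208/26) = 4 · 15 = 60
  d = 52: d(52) · σ(208/52) = 6 · 7 = 42
  d = 104: d(104) · σ(208/104) = 8 · 3 = 24
  d = 208: d(208) · σ(208/208) = 10 · 1 = 10
Summing: (d * σ)(208) = 434 + 420 + 294 + 168 + 62 + 70 + 60 + 42 + 24 + 10 = 1584.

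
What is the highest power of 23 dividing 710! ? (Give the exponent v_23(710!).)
v_23(710!) = 31

Legendre's formula: v_p(n!) = Σ_{k ≥ 1} ⌊n / p^k⌋. For p = 23, n = 710, the terms are:
  ⌊710/23^1⌋ = ⌊710/23⌋ = 30
  ⌊710/23^2⌋ = ⌊710/529⌋ = 1
(the next term ⌊710/23^3⌋ = 0, terminating the sum). Summing: v_23(710!) = 30 + 1 = 31.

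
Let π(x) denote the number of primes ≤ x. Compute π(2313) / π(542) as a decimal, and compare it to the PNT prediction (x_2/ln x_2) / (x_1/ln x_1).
π(2313)/π(542) = 344/100 ≈ 3.4400;  PNT prediction ≈ 3.4681.

π(542) = 100 and π(2313) = 344, so π(2313)/π(542) ≈ 3.4400. The PNT-predicted ratio is (2313/ln(2313)) / (542/ln(542)) ≈ 3.4681. The two agree to within a few percent, as expected.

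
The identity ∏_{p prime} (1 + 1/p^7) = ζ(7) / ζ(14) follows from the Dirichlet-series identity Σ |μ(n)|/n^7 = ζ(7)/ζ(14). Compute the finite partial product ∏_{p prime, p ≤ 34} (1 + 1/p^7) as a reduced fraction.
∏ = 45636384576315690080929715569674882079693135504462522074208731086848/45261280733327250662945753058202857554009606630517518569698816246875

The primes p ≤ 34 are [2, 3, 5, 7, 11, 13, 17, 19, 23, 29, 31]. For each, (1 + 1/p^7) = (p^7 + 1)/p^7. Multiplying these fractions over p ∈ [2, 3, 5, 7, 11, 13, 17, 19, 23, 29, 31] gives 45636384576315690080929715569674882079693135504462522074208731086848/45261280733327250662945753058202857554009606630517518569698816246875. (In the limit P → ∞ this tends to ζ(7)/ζ(14).)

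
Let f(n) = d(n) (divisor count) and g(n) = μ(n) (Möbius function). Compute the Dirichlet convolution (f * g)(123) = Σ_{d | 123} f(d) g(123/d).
(d * μ)(123) = 1

Divisors of 123: [1, 3, 41, 123]. For each d | 123:
  d = 1: d(1) · μ(123/1) = 1 · 1 = 1
  d = 3: d(3) · μ(123/3) = 2 · -1 = -2
  d = 41: d(41) · μ(123/41) = 2 · -1 = -2
  d = 123: d(123) · μ(123/123) = 4 · 1 = 4
Summing: (d * μ)(123) = 1 + -2 + -2 + 4 = 1.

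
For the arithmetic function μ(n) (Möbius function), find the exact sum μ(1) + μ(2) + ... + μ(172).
Σ_{n ≤ 172} μ(n) = -2

Compute μ(n) for each 1 ≤ n ≤ 172: μ(1) = 1, μ(2) = -1, μ(3) = -1, μ(4) = 0, μ(5) = -1, μ(6) = 1, μ(7) = -1, μ(8) = 0, μ(9) = 0, μ(10) = 1, μ(11) = -1, μ(12) = 0, μ(13) = -1, μ(14) = 1, μ(15) = 1, μ(16) = 0, μ(17) = -1, μ(18) = 0, μ(19) = -1, μ(20) = 0, μ(21) = 1, μ(22) = 1, μ(23) = -1, μ(24) = 0, μ(25) = 0, μ(26) = 1, μ(27) = 0, μ(28) = 0, μ(29) = -1, μ(30) = -1, μ(31) = -1, μ(32) = 0, μ(33) = 1, μ(34) = 1, μ(35) = 1, μ(36) = 0, μ(37) = -1, μ(38) = 1, μ(39) = 1, μ(40) = 0, μ(41) = -1, μ(42) = -1, μ(43) = -1, μ(44) = 0, μ(45) = 0, μ(46) = 1, μ(47) = -1, μ(48) = 0, μ(49) = 0, μ(50) = 0, μ(51) = 1, μ(52) = 0, μ(53) = -1, μ(54) = 0, μ(55) = 1, μ(56) = 0, μ(57) = 1, μ(58) = 1, μ(59) = -1, μ(60) = 0, μ(61) = -1, μ(62) = 1, μ(63) = 0, μ(64) = 0, μ(65) = 1, μ(66) = -1, μ(67) = -1, μ(68) = 0, μ(69) = 1, μ(70) = -1, μ(71) = -1, μ(72) = 0, μ(73) = -1, μ(74) = 1, μ(75) = 0, μ(76) = 0, μ(77) = 1, μ(78) = -1, μ(79) = -1, μ(80) = 0, μ(81) = 0, μ(82) = 1, μ(83) = -1, μ(84) = 0, μ(85) = 1, μ(86) = 1, μ(87) = 1, μ(88) = 0, μ(89) = -1, μ(90) = 0, μ(91) = 1, μ(92) = 0, μ(93) = 1, μ(94) = 1, μ(95) = 1, μ(96) = 0, μ(97) = -1, μ(98) = 0, μ(99) = 0, μ(100) = 0, μ(101) = -1, μ(102) = -1, μ(103) = -1, μ(104) = 0, μ(105) = -1, μ(106) = 1, μ(107) = -1, μ(108) = 0, μ(109) = -1, μ(110) = -1, μ(111) = 1, μ(112) = 0, μ(113) = -1, μ(114) = -1, μ(115) = 1, μ(116) = 0, μ(117) = 0, μ(118) = 1, μ(119) = 1, μ(120) = 0, μ(121) = 0, μ(122) = 1, μ(123) = 1, μ(124) = 0, μ(125) = 0, μ(126) = 0, μ(127) = -1, μ(128) = 0, μ(129) = 1, μ(130) = -1, μ(131) = -1, μ(132) = 0, μ(133) = 1, μ(134) = 1, μ(135) = 0, μ(136) = 0, μ(137) = -1, μ(138) = -1, μ(139) = -1, μ(140) = 0, μ(141) = 1, μ(142) = 1, μ(143) = 1, μ(144) = 0, μ(145) = 1, μ(146) = 1, μ(147) = 0, μ(148) = 0, μ(149) = -1, μ(150) = 0, μ(151) = -1, μ(152) = 0, μ(153) = 0, μ(154) = -1, μ(155) = 1, μ(156) = 0, μ(157) = -1, μ(158) = 1, μ(159) = 1, μ(160) = 0, μ(161) = 1, μ(162) = 0, μ(163) = -1, μ(164) = 0, μ(165) = -1, μ(166) = 1, μ(167) = -1, μ(168) = 0, μ(169) = 0, μ(170) = -1, μ(171) = 0, μ(172) = 0. Summing all 172 values: -2. (Mertens function M(x) = Σ_{n ≤ x} μ(n); on average M(x) should be small (PNT ⟺ M(x) = o(x)).)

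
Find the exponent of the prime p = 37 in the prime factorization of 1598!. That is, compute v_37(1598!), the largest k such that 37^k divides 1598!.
v_37(1598!) = 44

Legendre's formula: v_p(n!) = Σ_{k ≥ 1} ⌊n / p^k⌋. For p = 37, n = 1598, the terms are:
  ⌊1598/37^1⌋ = ⌊1598/37⌋ = 43
  ⌊1598/37^2⌋ = ⌊1598/1369⌋ = 1
(the next term ⌊1598/37^3⌋ = 0, terminating the sum). Summing: v_37(1598!) = 43 + 1 = 44.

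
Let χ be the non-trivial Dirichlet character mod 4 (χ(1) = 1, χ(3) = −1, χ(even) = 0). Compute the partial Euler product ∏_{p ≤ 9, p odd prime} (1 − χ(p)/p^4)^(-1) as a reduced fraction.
∏ = 40516875/40968512

The odd primes p ≤ 9 are [3, 5, 7]. For each, χ(p) = 1 if p ≡ 1 mod 4, χ(p) = −1 if p ≡ 3 mod 4. Taking (1 − χ(p)/p^4)^(-1) = p^4/(p^4 − χ(p)): (1 − (-1)/3^4)^(-1) · (1 − (1)/5^4)^(-1) · (1 − (-1)/7^4)^(-1) = 40516875/40968512.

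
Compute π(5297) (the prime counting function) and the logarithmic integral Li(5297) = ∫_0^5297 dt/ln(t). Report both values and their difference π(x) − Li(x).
π(5297) = 702;  Li(5297) ≈ 719.03;  π(x) − Li(x) ≈ -17.03.

Direct count of primes ≤ 5297 gives π(5297) = 702. Numerical evaluation of the logarithmic integral gives Li(5297) ≈ 719.03. The difference π(x) − Li(x) ≈ -17.03 is typically negative for small/moderate x (Li(x) overestimates), though Littlewood's theorem shows this sign changes infinitely often.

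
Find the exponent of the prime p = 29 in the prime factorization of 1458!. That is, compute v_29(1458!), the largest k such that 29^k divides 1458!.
v_29(1458!) = 51

Legendre's formula: v_p(n!) = Σ_{k ≥ 1} ⌊n / p^k⌋. For p = 29, n = 1458, the terms are:
  ⌊1458/29^1⌋ = ⌊1458/29⌋ = 50
  ⌊1458/29^2⌋ = ⌊1458/841⌋ = 1
(the next term ⌊1458/29^3⌋ = 0, terminating the sum). Summing: v_29(1458!) = 50 + 1 = 51.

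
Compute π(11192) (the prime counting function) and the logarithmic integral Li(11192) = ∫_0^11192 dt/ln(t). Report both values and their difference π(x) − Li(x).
π(11192) = 1355;  Li(11192) ≈ 1374.76;  π(x) − Li(x) ≈ -19.76.

Direct count of primes ≤ 11192 gives π(11192) = 1355. Numerical evaluation of the logarithmic integral gives Li(11192) ≈ 1374.76. The difference π(x) − Li(x) ≈ -19.76 is typically negative for small/moderate x (Li(x) overestimates), though Littlewood's theorem shows this sign changes infinitely often.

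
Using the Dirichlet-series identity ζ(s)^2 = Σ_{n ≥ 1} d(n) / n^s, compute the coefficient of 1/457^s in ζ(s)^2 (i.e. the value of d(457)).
d(457) = 2

ζ(s)^2 = (Σ 1/m^s)(Σ 1/k^s). The coefficient of 1/n^s in the product is the number of ordered pairs (m, k) with mk = n, which equals d(n). For n = 457, divisors are [1, 457], so d(457) = 2.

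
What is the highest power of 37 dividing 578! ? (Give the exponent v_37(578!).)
v_37(578!) = 15

Legendre's formula: v_p(n!) = Σ_{k ≥ 1} ⌊n / p^k⌋. For p = 37, n = 578, the terms are:
  ⌊578/37^1⌋ = ⌊578/37⌋ = 15
(the next term ⌊578/37^2⌋ = 0, terminating the sum). Summing: v_37(578!) = 15 = 15.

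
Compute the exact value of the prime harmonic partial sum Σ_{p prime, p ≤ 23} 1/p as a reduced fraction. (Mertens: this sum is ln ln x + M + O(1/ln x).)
Σ 1/p = 334406399/223092870

π(23) = 9, so the primes ≤ 23 are [2, 3, 5, 7, 11, 13, 17, 19, 23]. Summing 1/p over these primes: 334406399/223092870 ≈ 1.4990. Mertens estimate ln ln(23) + 0.2615 ≈ 1.4043.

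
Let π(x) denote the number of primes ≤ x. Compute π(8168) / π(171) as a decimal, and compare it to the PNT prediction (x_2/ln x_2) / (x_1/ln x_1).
π(8168)/π(171) = 1025/39 ≈ 26.2821;  PNT prediction ≈ 27.2644.

π(171) = 39 and π(8168) = 1025, so π(8168)/π(171) ≈ 26.2821. The PNT-predicted ratio is (8168/ln(8168)) / (171/ln(171)) ≈ 27.2644. The two agree to within a few percent, as expected.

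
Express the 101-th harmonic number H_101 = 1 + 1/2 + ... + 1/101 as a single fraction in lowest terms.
H_101 = 1463919079240743966268954674710929768361083/281670315928038407744716588098661706369472

Direct summation: H_101 = 1 + 1/2 + ... + 1/101. The least common denominator is lcm(1, ..., 101) = 7041757898200960193617914702466542659236800; over this denominator the numerator is 7041757898200960193617914702466542659236800 + 3520878949100480096808957351233271329618400 + 2347252632733653397872638234155514219745600 + 1760439474550240048404478675616635664809200 + 1408351579640192038723582940493308531847360 + 1173626316366826698936319117077757109872800 + 1005965414028708599088273528923791808462400 + 880219737275120024202239337808317832404600 + 782417544244551132624212744718504739915200 + 704175789820096019361791470246654265923680 + 640159808927360017601628609315140241748800 + 586813158183413349468159558538878554936400 + 541673684476996937970608823266657127633600 + 502982707014354299544136764461895904231200 + 469450526546730679574527646831102843949120 + 440109868637560012101119668904158916202300 + 414221052835350599624583217792149568190400 + 391208772122275566312106372359252369957600 + 370618836747418957558837615919291718907200 + 352087894910048009680895735123327132961840 + 335321804676236199696091176307930602820800 + 320079904463680008800814304657570120874400 + 306163386878302617113822378368110550401600 + 293406579091706674734079779269439277468200 + 281670315928038407744716588098661706369472 + 270836842238498468985304411633328563816800 + 260805848081517044208070914906168246638400 + 251491353507177149772068382230947952115600 + 242819237868998627366134989740225608939200 + 234725263273365339787263823415551421974560 + 227153480587127748181223054918275569652800 + 220054934318780006050559834452079458101150 + 213386602975786672533876203105046747249600 + 207110526417675299812291608896074784095200 + 201193082805741719817654705784758361692480 + 195604386061137783156053186179626184978800 + 190317781032458383611294991958555207006400 + 185309418373709478779418807959645859453600 + 180557894825665645990202941088885709211200 + 176043947455024004840447867561663566480920 + 171750192639047809600436943962598601444800 + 167660902338118099848045588153965301410400 + 163761811586068841712044527964338201377600 + 160039952231840004400407152328785060437200 + 156483508848910226524842548943700947983040 + 153081693439151308556911189184055275200800 + 149824636131935323268466270265245588494400 + 146703289545853337367039889634719638734100 + 143709344861244085584039075560541686923200 + 140835157964019203872358294049330853184736 + 138073684278450199874861072597383189396800 + 135418421119249234492652205816664281908400 + 132863356569829437615432352876727219985600 + 130402924040758522104035457453084123319200 + 128031961785472003520325721863028048349760 + 125745676753588574886034191115473976057800 + 123539612249139652519612538639763906302400 + 121409618934499313683067494870112804469600 + 119351828783067121925727367838415977275200 + 117362631636682669893631911707775710987280 + 115438654068868199895375650860107256708800 + 113576740293563874090611527459137784826400 + 111773934892078733232030392102643534273600 + 110027467159390003025279917226039729050575 + 108334736895399387594121764653331425526720 + 106693301487893336266938101552523373624800 + 105100864152253137218177831380097651630400 + 103555263208837649906145804448037392047600 + 102054462292767539037940792789370183467200 + 100596541402870859908827352892379180846240 + 99179688707055777374900207076993558580800 + 97802193030568891578026593089813092489400 + 96462436961656988953670064417349899441600 + 95158890516229191805647495979277603503200 + 93890105309346135914905529366220568789824 + 92654709186854739389709403979822929726800 + 91451401275337145371661229902162891678400 + 90278947412832822995101470544442854605600 + 89136175926594432830606515221095476699200 + 88021973727512002420223933780831783240460 + 86935282693839014736023638302056082212800 + 85875096319523904800218471981299300722400 + 84840456604830845706239936174295694689600 + 83830451169059049924022794076982650705200 + 82844210567070119924916643558429913638080 + 81880905793034420856022263982169100688800 + 80939745956332875788711663246741869646400 + 80019976115920002200203576164392530218600 + 79120875260684945995706906769286996171200 + 78241754424455113262421274471850473991520 + 77381954925285276852944117609522446804800 + 76540846719575654278455594592027637600400 + 75717826862375916060407684972758523217600 + 74912318065967661634233135132622794247200 + 74123767349483791511767523183858343781440 + 73351644772926668683519944817359819367050 + 72595442249494434985751697963572604734400 + 71854672430622042792019537780270843461600 + 71128867658595557511292067701682249083200 + 70417578982009601936179147024665426592368 + 69720375229712477164533808935312303556800 = 36597976981018599156723866867773244209027075, so H_101 = 36597976981018599156723866867773244209027075/7041757898200960193617914702466542659236800; reducing by gcd(36597976981018599156723866867773244209027075, 7041757898200960193617914702466542659236800) = 25 gives 1463919079240743966268954674710929768361083/281670315928038407744716588098661706369472 ≈ 5.19728. (The PNT-adjacent estimate ln(101) + γ ≈ 5.19234 matches within O(1/n).)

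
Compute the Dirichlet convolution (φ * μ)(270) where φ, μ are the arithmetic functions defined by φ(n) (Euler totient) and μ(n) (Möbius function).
(φ * μ)(270) = 0

Divisors of 270: [1, 2, 3, 5, 6, 9, 10, 15, 18, 27, 30, 45, 54, 90, 135, 270]. For each d | 270:
  d = 1: φ(1) · μ(270/1) = 1 · 0 = 0
  d = 2: φ(2) · μ(270/2) = 1 · 0 = 0
  d = 3: φ(3) · μ(270/3) = 2 · 0 = 0
  d = 5: φ(5) · μ(270/5) = 4 · 0 = 0
  d = 6: φ(6) · μ(270/6) = 2 · 0 = 0
  d = 9: φ(9) · μ(270/9) = 6 · -1 = -6
  d = 10: φ(10) · μ(270/10) = 4 · 0 = 0
  d = 15: φ(15) · μ(270/15) = 8 · 0 = 0
  d = 18: φ(18) · μ(270/18) = 6 · 1 = 6
  d = 27: φ(27) · μ(270/27) = 18 · 1 = 18
  d = 30: φ(30) · μ(270/30) = 8 · 0 = 0
  d = 45: φ(45) · μ(270/45) = 24 · 1 = 24
  d = 54: φ(54) · μ(270/54) = 18 · -1 = -18
  d = 90: φ(90) · μ(270/90) = 24 · -1 = -24
  d = 135: φ(135) · μ(270/135) = 72 · -1 = -72
  d = 270: φ(270) · μ(270/270) = 72 · 1 = 72
Summing: (φ * μ)(270) = 0 + 0 + 0 + 0 + 0 + -6 + 0 + 0 + 6 + 18 + 0 + 24 + -18 + -24 + -72 + 72 = 0.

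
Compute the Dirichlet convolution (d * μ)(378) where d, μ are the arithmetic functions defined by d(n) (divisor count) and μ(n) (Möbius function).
(d * μ)(378) = 1

Divisors of 378: [1, 2, 3, 6, 7, 9, 14, 18, 21, 27, 42, 54, 63, 126, 189, 378]. For each d | 378:
  d = 1: d(1) · μ(378/1) = 1 · 0 = 0
  d = 2: d(2) · μ(378/2) = 2 · 0 = 0
  d = 3: d(3) · μ(378/3) = 2 · 0 = 0
  d = 6: d(6) · μ(378/6) = 4 · 0 = 0
  d = 7: d(7) · μ(378/7) = 2 · 0 = 0
  d = 9: d(9) · μ(378/9) = 3 · -1 = -3
  d = 14: d(14) · μ(378/14) = 4 · 0 = 0
  d = 18: d(18) · μ(378/18) = 6 · 1 = 6
  d = 21: d(21) · μ(378/21) = 4 · 0 = 0
  d = 27: d(27) · μ(378/27) = 4 · 1 = 4
  d = 42: d(42) · μ(378/42) = 8 · 0 = 0
  d = 54: d(54) · μ(378/54) = 8 · -1 = -8
  d = 63: d(63) · μ(378/63) = 6 · 1 = 6
  d = 126: d(126) · μ(378/126) = 12 · -1 = -12
  d = 189: d(189) · μ(378/189) = 8 · -1 = -8
  d = 378: d(378) · μ(378/378) = 16 · 1 = 16
Summing: (d * μ)(378) = 0 + 0 + 0 + 0 + 0 + -3 + 0 + 6 + 0 + 4 + 0 + -8 + 6 + -12 + -8 + 16 = 1.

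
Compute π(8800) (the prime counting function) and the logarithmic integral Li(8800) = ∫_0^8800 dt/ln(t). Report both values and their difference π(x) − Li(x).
π(8800) = 1095;  Li(8800) ≈ 1114.96;  π(x) − Li(x) ≈ -19.96.

Direct count of primes ≤ 8800 gives π(8800) = 1095. Numerical evaluation of the logarithmic integral gives Li(8800) ≈ 1114.96. The difference π(x) − Li(x) ≈ -19.96 is typically negative for small/moderate x (Li(x) overestimates), though Littlewood's theorem shows this sign changes infinitely often.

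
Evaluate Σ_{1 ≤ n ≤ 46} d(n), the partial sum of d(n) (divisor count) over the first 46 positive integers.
Σ_{n ≤ 46} d(n) = 186

Compute d(n) for each 1 ≤ n ≤ 46: d(1) = 1, d(2) = 2, d(3) = 2, d(4) = 3, d(5) = 2, d(6) = 4, d(7) = 2, d(8) = 4, d(9) = 3, d(10) = 4, d(11) = 2, d(12) = 6, d(13) = 2, d(14) = 4, d(15) = 4, d(16) = 5, d(17) = 2, d(18) = 6, d(19) = 2, d(20) = 6, d(21) = 4, d(22) = 4, d(23) = 2, d(24) = 8, d(25) = 3, d(26) = 4, d(27) = 4, d(28) = 6, d(29) = 2, d(30) = 8, d(31) = 2, d(32) = 6, d(33) = 4, d(34) = 4, d(35) = 4, d(36) = 9, d(37) = 2, d(38) = 4, d(39) = 4, d(40) = 8, d(41) = 2, d(42) = 8, d(43) = 2, d(44) = 6, d(45) = 6, d(46) = 4. Summing all 46 values: 186. (Dirichlet's divisor formula: Σ_{n ≤ x} d(n) = x ln(x) + (2γ − 1) x + O(√x). For x = 46, the asymptotic estimate is ≈ 183.22.)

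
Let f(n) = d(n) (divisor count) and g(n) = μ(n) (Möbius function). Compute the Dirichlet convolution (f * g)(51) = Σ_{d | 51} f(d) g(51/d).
(d * μ)(51) = 1

Divisors of 51: [1, 3, 17, 51]. For each d | 51:
  d = 1: d(1) · μ(51/1) = 1 · 1 = 1
  d = 3: d(3) · μ(51/3) = 2 · -1 = -2
  d = 17: d(17) · μ(51/17) = 2 · -1 = -2
  d = 51: d(51) · μ(51/51) = 4 · 1 = 4
Summing: (d * μ)(51) = 1 + -2 + -2 + 4 = 1.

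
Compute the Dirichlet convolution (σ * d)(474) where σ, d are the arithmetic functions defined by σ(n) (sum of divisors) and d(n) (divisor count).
(σ * d)(474) = 2460

Divisors of 474: [1, 2, 3, 6, 79, 158, 237, 474]. For each d | 474:
  d = 1: σ(1) · d(474/1) = 1 · 8 = 8
  d = 2: σ(2) · d(474/2) = 3 · 4 = 12
  d = 3: σ(3) · d(474/3) = 4 · 4 = 16
  d = 6: σ(6) · d(474/6) = 12 · 2 = 24
  d = 79: σ(79) · d(474/79) = 80 · 4 = 320
  d = 158: σ(158) · d(474/158) = 240 · 2 = 480
  d = 237: σ(237) · d(474/237) = 320 · 2 = 640
  d = 474: σ(474) · d(474/474) = 960 · 1 = 960
Summing: (σ * d)(474) = 8 + 12 + 16 + 24 + 320 + 480 + 640 + 960 = 2460.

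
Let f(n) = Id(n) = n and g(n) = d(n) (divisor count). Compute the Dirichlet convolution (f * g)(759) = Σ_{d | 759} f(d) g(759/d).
(Id * d)(759) = 1625

Divisors of 759: [1, 3, 11, 23, 33, 69, 253, 759]. For each d | 759:
  d = 1: Id(1) · d(759/1) = 1 · 8 = 8
  d = 3: Id(3) · d(759/3) = 3 · 4 = 12
  d = 11: Id(11) · d(759/11) = 11 · 4 = 44
  d = 23: Id(23) · d(759/23) = 23 · 4 = 92
  d = 33: Id(33) · d(759/33) = 33 · 2 = 66
  d = 69: Id(69) · d(759/69) = 69 · 2 = 138
  d = 253: Id(253) · d(759/253) = 253 · 2 = 506
  d = 759: Id(759) · d(759/759) = 759 · 1 = 759
Summing: (Id * d)(759) = 8 + 12 + 44 + 92 + 66 + 138 + 506 + 759 = 1625.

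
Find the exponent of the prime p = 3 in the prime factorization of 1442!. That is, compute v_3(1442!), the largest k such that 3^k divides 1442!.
v_3(1442!) = 716

Legendre's formula: v_p(n!) = Σ_{k ≥ 1} ⌊n / p^k⌋. For p = 3, n = 1442, the terms are:
  ⌊1442/3^1⌋ = ⌊1442/3⌋ = 480
  ⌊1442/3^2⌋ = ⌊1442/9⌋ = 160
  ⌊1442/3^3⌋ = ⌊1442/27⌋ = 53
  ⌊1442/3^4⌋ = ⌊1442/81⌋ = 17
  ⌊1442/3^5⌋ = ⌊1442/243⌋ = 5
  ⌊1442/3^6⌋ = ⌊1442/729⌋ = 1
(the next term ⌊1442/3^7⌋ = 0, terminating the sum). Summing: v_3(1442!) = 480 + 160 + 53 + 17 + 5 + 1 = 716.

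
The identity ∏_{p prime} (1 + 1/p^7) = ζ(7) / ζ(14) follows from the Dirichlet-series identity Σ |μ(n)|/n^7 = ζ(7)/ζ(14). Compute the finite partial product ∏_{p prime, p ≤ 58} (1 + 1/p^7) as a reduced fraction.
∏ = 309952223984670960543603211891856695601672510675385627534277668624533812457091991127236052954668734671204274242309849088/307404601692723276790274585782287621574695329443342398483341336503340384695750533342769593387518417543812906517214978125

The primes p ≤ 58 are [2, 3, 5, 7, 11, 13, 17, 19, 23, 29, 31, 37, 41, 43, 47, 53]. For each, (1 + 1/p^7) = (p^7 + 1)/p^7. Multiplying these fractions over p ∈ [2, 3, 5, 7, 11, 13, 17, 19, 23, 29, 31, 37, 41, 43, 47, 53] gives 309952223984670960543603211891856695601672510675385627534277668624533812457091991127236052954668734671204274242309849088/307404601692723276790274585782287621574695329443342398483341336503340384695750533342769593387518417543812906517214978125. (In the limit P → ∞ this tends to ζ(7)/ζ(14).)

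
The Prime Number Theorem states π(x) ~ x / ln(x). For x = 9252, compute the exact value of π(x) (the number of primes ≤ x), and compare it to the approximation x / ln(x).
π(9252) = 1146;  x/ln(x) ≈ 1013.07;  relative error ≈ 11.60%.

Directly count primes up to 9252: π(9252) = 1146. The PNT approximation gives 9252/ln(9252) ≈ 9252/9.13260 ≈ 1013.07. Relative error (π(x) − x/ln(x)) / π(x) ≈ 11.60%; the approximation is known to undercount slightly (Li(x) is a better estimate).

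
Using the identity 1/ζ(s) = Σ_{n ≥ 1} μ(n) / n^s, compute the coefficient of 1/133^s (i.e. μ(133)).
μ(133) = 1

Factor n = 133 = 7 · 19. μ(n) = 0 if any exponent ≥ 2 (not squarefree); otherwise μ(n) = (−1)^{ω(n)} where ω(n) is the number of distinct prime factors. Applying: μ(133) = 1.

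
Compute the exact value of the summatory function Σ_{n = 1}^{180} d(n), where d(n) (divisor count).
Σ_{n ≤ 180} d(n) = 971

Compute d(n) for each 1 ≤ n ≤ 180: d(1) = 1, d(2) = 2, d(3) = 2, d(4) = 3, d(5) = 2, d(6) = 4, d(7) = 2, d(8) = 4, d(9) = 3, d(10) = 4, d(11) = 2, d(12) = 6, d(13) = 2, d(14) = 4, d(15) = 4, d(16) = 5, d(17) = 2, d(18) = 6, d(19) = 2, d(20) = 6, d(21) = 4, d(22) = 4, d(23) = 2, d(24) = 8, d(25) = 3, d(26) = 4, d(27) = 4, d(28) = 6, d(29) = 2, d(30) = 8, d(31) = 2, d(32) = 6, d(33) = 4, d(34) = 4, d(35) = 4, d(36) = 9, d(37) = 2, d(38) = 4, d(39) = 4, d(40) = 8, d(41) = 2, d(42) = 8, d(43) = 2, d(44) = 6, d(45) = 6, d(46) = 4, d(47) = 2, d(48) = 10, d(49) = 3, d(50) = 6, d(51) = 4, d(52) = 6, d(53) = 2, d(54) = 8, d(55) = 4, d(56) = 8, d(57) = 4, d(58) = 4, d(59) = 2, d(60) = 12, d(61) = 2, d(62) = 4, d(63) = 6, d(64) = 7, d(65) = 4, d(66) = 8, d(67) = 2, d(68) = 6, d(69) = 4, d(70) = 8, d(71) = 2, d(72) = 12, d(73) = 2, d(74) = 4, d(75) = 6, d(76) = 6, d(77) = 4, d(78) = 8, d(79) = 2, d(80) = 10, d(81) = 5, d(82) = 4, d(83) = 2, d(84) = 12, d(85) = 4, d(86) = 4, d(87) = 4, d(88) = 8, d(89) = 2, d(90) = 12, d(91) = 4, d(92) = 6, d(93) = 4, d(94) = 4, d(95) = 4, d(96) = 12, d(97) = 2, d(98) = 6, d(99) = 6, d(100) = 9, d(101) = 2, d(102) = 8, d(103) = 2, d(104) = 8, d(105) = 8, d(106) = 4, d(107) = 2, d(108) = 12, d(109) = 2, d(110) = 8, d(111) = 4, d(112) = 10, d(113) = 2, d(114) = 8, d(115) = 4, d(116) = 6, d(117) = 6, d(118) = 4, d(119) = 4, d(120) = 16, d(121) = 3, d(122) = 4, d(123) = 4, d(124) = 6, d(125) = 4, d(126) = 12, d(127) = 2, d(128) = 8, d(129) = 4, d(130) = 8, d(131) = 2, d(132) = 12, d(133) = 4, d(134) = 4, d(135) = 8, d(136) = 8, d(137) = 2, d(138) = 8, d(139) = 2, d(140) = 12, d(141) = 4, d(142) = 4, d(143) = 4, d(144) = 15, d(145) = 4, d(146) = 4, d(147) = 6, d(148) = 6, d(149) = 2, d(150) = 12, d(151) = 2, d(152) = 8, d(153) = 6, d(154) = 8, d(155) = 4, d(156) = 12, d(157) = 2, d(158) = 4, d(159) = 4, d(160) = 12, d(161) = 4, d(162) = 10, d(163) = 2, d(164) = 6, d(165) = 8, d(166) = 4, d(167) = 2, d(168) = 16, d(169) = 3, d(170) = 8, d(171) = 6, d(172) = 6, d(173) = 2, d(174) = 8, d(175) = 6, d(176) = 10, d(177) = 4, d(178) = 4, d(179) = 2, d(180) = 18. Summing all 180 values: 971. (Dirichlet's divisor formula: Σ_{n ≤ x} d(n) = x ln(x) + (2γ − 1) x + O(√x). For x = 180, the asymptotic estimate is ≈ 962.53.)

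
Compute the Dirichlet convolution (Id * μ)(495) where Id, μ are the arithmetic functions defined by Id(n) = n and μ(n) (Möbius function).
(Id * μ)(495) = 240

Divisors of 495: [1, 3, 5, 9, 11, 15, 33, 45, 55, 99, 165, 495]. For each d | 495:
  d = 1: Id(1) · μ(495/1) = 1 · 0 = 0
  d = 3: Id(3) · μ(495/3) = 3 · -1 = -3
  d = 5: Id(5) · μ(495/5) = 5 · 0 = 0
  d = 9: Id(9) · μ(495/9) = 9 · 1 = 9
  d = 11: Id(11) · μ(495/11) = 11 · 0 = 0
  d = 15: Id(15) · μ(495/15) = 15 · 1 = 15
  d = 33: Id(33) · μ(495/33) = 33 · 1 = 33
  d = 45: Id(45) · μ(495/45) = 45 · -1 = -45
  d = 55: Id(55) · μ(495/55) = 55 · 0 = 0
  d = 99: Id(99) · μ(495/99) = 99 · -1 = -99
  d = 165: Id(165) · μ(495/165) = 165 · -1 = -165
  d = 495: Id(495) · μ(495/495) = 495 · 1 = 495
Summing: (Id * μ)(495) = 0 + -3 + 0 + 9 + 0 + 15 + 33 + -45 + 0 + -99 + -165 + 495 = 240.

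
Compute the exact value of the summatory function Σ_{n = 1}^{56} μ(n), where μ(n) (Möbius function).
Σ_{n ≤ 56} μ(n) = -2

Compute μ(n) for each 1 ≤ n ≤ 56: μ(1) = 1, μ(2) = -1, μ(3) = -1, μ(4) = 0, μ(5) = -1, μ(6) = 1, μ(7) = -1, μ(8) = 0, μ(9) = 0, μ(10) = 1, μ(11) = -1, μ(12) = 0, μ(13) = -1, μ(14) = 1, μ(15) = 1, μ(16) = 0, μ(17) = -1, μ(18) = 0, μ(19) = -1, μ(20) = 0, μ(21) = 1, μ(22) = 1, μ(23) = -1, μ(24) = 0, μ(25) = 0, μ(26) = 1, μ(27) = 0, μ(28) = 0, μ(29) = -1, μ(30) = -1, μ(31) = -1, μ(32) = 0, μ(33) = 1, μ(34) = 1, μ(35) = 1, μ(36) = 0, μ(37) = -1, μ(38) = 1, μ(39) = 1, μ(40) = 0, μ(41) = -1, μ(42) = -1, μ(43) = -1, μ(44) = 0, μ(45) = 0, μ(46) = 1, μ(47) = -1, μ(48) = 0, μ(49) = 0, μ(50) = 0, μ(51) = 1, μ(52) = 0, μ(53) = -1, μ(54) = 0, μ(55) = 1, μ(56) = 0. Summing all 56 values: -2. (Mertens function M(x) = Σ_{n ≤ x} μ(n); on average M(x) should be small (PNT ⟺ M(x) = o(x)).)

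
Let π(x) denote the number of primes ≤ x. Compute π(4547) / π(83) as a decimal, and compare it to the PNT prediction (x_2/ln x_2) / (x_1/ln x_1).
π(4547)/π(83) = 616/23 ≈ 26.7826;  PNT prediction ≈ 28.7428.

π(83) = 23 and π(4547) = 616, so π(4547)/π(83) ≈ 26.7826. The PNT-predicted ratio is (4547/ln(4547)) / (83/ln(83)) ≈ 28.7428. The two agree to within a few percent, as expected.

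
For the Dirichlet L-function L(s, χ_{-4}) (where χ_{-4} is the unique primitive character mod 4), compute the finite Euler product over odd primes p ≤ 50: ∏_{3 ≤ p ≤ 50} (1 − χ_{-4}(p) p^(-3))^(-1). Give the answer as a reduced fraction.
∏ = 5542372783760447569145696690995330585/5720007308274565543266215981884637184

The odd primes p ≤ 50 are [3, 5, 7, 11, 13, 17, 19, 23, 29, 31, 37, 41, 43, 47]. For each, χ(p) = 1 if p ≡ 1 mod 4, χ(p) = −1 if p ≡ 3 mod 4. Taking (1 − χ(p)/p^3)^(-1) = p^3/(p^3 − χ(p)): (1 − (-1)/3^3)^(-1) · (1 − (1)/5^3)^(-1) · (1 − (-1)/7^3)^(-1) · (1 − (-1)/11^3)^(-1) · (1 − (1)/13^3)^(-1) · (1 − (1)/17^3)^(-1) · (1 − (-1)/19^3)^(-1) · (1 − (-1)/23^3)^(-1) · (1 − (1)/29^3)^(-1) · (1 − (-1)/31^3)^(-1) · (1 − (1)/37^3)^(-1) · (1 − (1)/41^3)^(-1) · (1 − (-1)/43^3)^(-1) · (1 − (-1)/47^3)^(-1) = 5542372783760447569145696690995330585/5720007308274565543266215981884637184.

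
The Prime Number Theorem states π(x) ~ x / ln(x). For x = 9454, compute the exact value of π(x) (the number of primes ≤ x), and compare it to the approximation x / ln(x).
π(9454) = 1170;  x/ln(x) ≈ 1032.75;  relative error ≈ 11.73%.

Directly count primes up to 9454: π(9454) = 1170. The PNT approximation gives 9454/ln(9454) ≈ 9454/9.15419 ≈ 1032.75. Relative error (π(x) − x/ln(x)) / π(x) ≈ 11.73%; the approximation is known to undercount slightly (Li(x) is a better estimate).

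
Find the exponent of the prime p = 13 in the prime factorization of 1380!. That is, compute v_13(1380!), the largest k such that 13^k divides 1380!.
v_13(1380!) = 114

Legendre's formula: v_p(n!) = Σ_{k ≥ 1} ⌊n / p^k⌋. For p = 13, n = 1380, the terms are:
  ⌊1380/13^1⌋ = ⌊1380/13⌋ = 106
  ⌊1380/13^2⌋ = ⌊1380/169⌋ = 8
(the next term ⌊1380/13^3⌋ = 0, terminating the sum). Summing: v_13(1380!) = 106 + 8 = 114.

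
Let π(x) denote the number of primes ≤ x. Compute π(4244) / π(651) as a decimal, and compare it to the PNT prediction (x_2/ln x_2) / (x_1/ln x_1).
π(4244)/π(651) = 582/118 ≈ 4.9322;  PNT prediction ≈ 5.0561.

π(651) = 118 and π(4244) = 582, so π(4244)/π(651) ≈ 4.9322. The PNT-predicted ratio is (4244/ln(4244)) / (651/ln(651)) ≈ 5.0561. The two agree to within a few percent, as expected.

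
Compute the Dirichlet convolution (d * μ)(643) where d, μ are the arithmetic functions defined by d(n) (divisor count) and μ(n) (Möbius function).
(d * μ)(643) = 1

Divisors of 643: [1, 643]. For each d | 643:
  d = 1: d(1) · μ(643/1) = 1 · -1 = -1
  d = 643: d(643) · μ(643/643) = 2 · 1 = 2
Summing: (d * μ)(643) = -1 + 2 = 1.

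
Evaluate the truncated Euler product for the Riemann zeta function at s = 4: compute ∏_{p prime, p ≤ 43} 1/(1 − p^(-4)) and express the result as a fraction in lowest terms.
∏ = 68304364739414847787103076142881583957543/63109073443906486560772797235200000000000

The primes p ≤ 43 are [2, 3, 5, 7, 11, 13, 17, 19, 23, 29, 31, 37, 41, 43]. For each prime, (1 − 1/p^4)^(-1) = p^4 / (p^4 − 1). The product is (1 − 1/2^4)^(-1), (1 − 1/3^4)^(-1), (1 − 1/5^4)^(-1), (1 − 1/7^4)^(-1), (1 − 1/11^4)^(-1), (1 − 1/13^4)^(-1), (1 − 1/17^4)^(-1), (1 − 1/19^4)^(-1), (1 − 1/23^4)^(-1), (1 − 1/29^4)^(-1), (1 − 1/31^4)^(-1), (1 − 1/37^4)^(-1), (1 − 1/41^4)^(-1), (1 − 1/43^4)^(-1) = ∏ p^4 / (p^4 − 1) = 68304364739414847787103076142881583957543/63109073443906486560772797235200000000000.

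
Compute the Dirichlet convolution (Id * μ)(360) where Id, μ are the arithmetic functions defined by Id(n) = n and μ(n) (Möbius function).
(Id * μ)(360) = 96

Divisors of 360: [1, 2, 3, 4, 5, 6, 8, 9, 10, 12, 15, 18, 20, 24, 30, 36, 40, 45, 60, 72, 90, 120, 180, 360]. For each d | 360:
  d = 1: Id(1) · μ(360/1) = 1 · 0 = 0
  d = 2: Id(2) · μ(360/2) = 2 · 0 = 0
  d = 3: Id(3) · μ(360/3) = 3 · 0 = 0
  d = 4: Id(4) · μ(360/4) = 4 · 0 = 0
  d = 5: Id(5) · μ(360/5) = 5 · 0 = 0
  d = 6: Id(6) · μ(360/6) = 6 · 0 = 0
  d = 8: Id(8) · μ(360/8) = 8 · 0 = 0
  d = 9: Id(9) · μ(360/9) = 9 · 0 = 0
  d = 10: Id(10) · μ(360/10) = 10 · 0 = 0
  d = 12: Id(12) · μ(360/12) = 12 · -1 = -12
  d = 15: Id(15) · μ(360/15) = 15 · 0 = 0
  d = 18: Id(18) · μ(360/18) = 18 · 0 = 0
  d = 20: Id(20) · μ(360/20) = 20 · 0 = 0
  d = 24: Id(24) · μ(360/24) = 24 · 1 = 24
  d = 30: Id(30) · μ(360/30) = 30 · 0 = 0
  d = 36: Id(36) · μ(360/36) = 36 · 1 = 36
  d = 40: Id(40) · μ(360/40) = 40 · 0 = 0
  d = 45: Id(45) · μ(360/45) = 45 · 0 = 0
  d = 60: Id(60) · μ(360/60) = 60 · 1 = 60
  d = 72: Id(72) · μ(360/72) = 72 · -1 = -72
  d = 90: Id(90) · μ(360/90) = 90 · 0 = 0
  d = 120: Id(120) · μ(360/120) = 120 · -1 = -120
  d = 180: Id(180) · μ(360/180) = 180 · -1 = -180
  d = 360: Id(360) · μ(360/360) = 360 · 1 = 360
Summing: (Id * μ)(360) = 0 + 0 + 0 + 0 + 0 + 0 + 0 + 0 + 0 + -12 + 0 + 0 + 0 + 24 + 0 + 36 + 0 + 0 + 60 + -72 + 0 + -120 + -180 + 360 = 96.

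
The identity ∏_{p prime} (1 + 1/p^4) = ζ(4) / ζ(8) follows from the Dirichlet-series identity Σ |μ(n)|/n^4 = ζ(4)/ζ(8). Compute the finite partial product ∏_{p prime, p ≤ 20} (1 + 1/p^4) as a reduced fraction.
∏ = 2063478382983759362985032/1914315839042201150180625

The primes p ≤ 20 are [2, 3, 5, 7, 11, 13, 17, 19]. For each, (1 + 1/p^4) = (p^4 + 1)/p^4. Multiplying these fractions over p ∈ [2, 3, 5, 7, 11, 13, 17, 19] gives 2063478382983759362985032/1914315839042201150180625. (In the limit P → ∞ this tends to ζ(4)/ζ(8).)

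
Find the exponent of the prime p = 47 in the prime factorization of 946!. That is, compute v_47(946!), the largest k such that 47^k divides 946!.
v_47(946!) = 20

Legendre's formula: v_p(n!) = Σ_{k ≥ 1} ⌊n / p^k⌋. For p = 47, n = 946, the terms are:
  ⌊946/47^1⌋ = ⌊946/47⌋ = 20
(the next term ⌊946/47^2⌋ = 0, terminating the sum). Summing: v_47(946!) = 20 = 20.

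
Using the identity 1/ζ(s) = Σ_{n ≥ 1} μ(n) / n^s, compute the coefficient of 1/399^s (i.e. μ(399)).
μ(399) = -1

Factor n = 399 = 3 · 7 · 19. μ(n) = 0 if any exponent ≥ 2 (not squarefree); otherwise μ(n) = (−1)^{ω(n)} where ω(n) is the number of distinct prime factors. Applying: μ(399) = -1.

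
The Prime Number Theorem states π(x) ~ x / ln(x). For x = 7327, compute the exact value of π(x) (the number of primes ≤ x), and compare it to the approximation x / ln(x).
π(7327) = 933;  x/ln(x) ≈ 823.32;  relative error ≈ 11.76%.

Directly count primes up to 7327: π(7327) = 933. The PNT approximation gives 7327/ln(7327) ≈ 7327/8.89932 ≈ 823.32. Relative error (π(x) − x/ln(x)) / π(x) ≈ 11.76%; the approximation is known to undercount slightly (Li(x) is a better estimate).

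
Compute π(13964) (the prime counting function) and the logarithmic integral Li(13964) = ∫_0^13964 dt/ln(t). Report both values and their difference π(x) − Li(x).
π(13964) = 1649;  Li(13964) ≈ 1668.49;  π(x) − Li(x) ≈ -19.49.

Direct count of primes ≤ 13964 gives π(13964) = 1649. Numerical evaluation of the logarithmic integral gives Li(13964) ≈ 1668.49. The difference π(x) − Li(x) ≈ -19.49 is typically negative for small/moderate x (Li(x) overestimates), though Littlewood's theorem shows this sign changes infinitely often.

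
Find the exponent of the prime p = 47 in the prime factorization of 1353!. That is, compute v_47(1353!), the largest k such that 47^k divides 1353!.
v_47(1353!) = 28

Legendre's formula: v_p(n!) = Σ_{k ≥ 1} ⌊n / p^k⌋. For p = 47, n = 1353, the terms are:
  ⌊1353/47^1⌋ = ⌊1353/47⌋ = 28
(the next term ⌊1353/47^2⌋ = 0, terminating the sum). Summing: v_47(1353!) = 28 = 28.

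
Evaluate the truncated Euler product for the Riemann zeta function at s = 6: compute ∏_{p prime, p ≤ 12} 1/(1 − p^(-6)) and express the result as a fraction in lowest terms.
∏ = 271270278125/266645897856

The primes p ≤ 12 are [2, 3, 5, 7, 11]. For each prime, (1 − 1/p^6)^(-1) = p^6 / (p^6 − 1). The product is (1 − 1/2^6)^(-1), (1 − 1/3^6)^(-1), (1 − 1/5^6)^(-1), (1 − 1/7^6)^(-1), (1 − 1/11^6)^(-1) = ∏ p^6 / (p^6 − 1) = 271270278125/266645897856.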